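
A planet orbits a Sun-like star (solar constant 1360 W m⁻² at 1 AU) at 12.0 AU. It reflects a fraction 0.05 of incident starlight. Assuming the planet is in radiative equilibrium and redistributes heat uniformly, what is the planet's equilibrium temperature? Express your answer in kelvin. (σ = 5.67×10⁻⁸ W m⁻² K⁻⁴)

T_eq ≈ 79.3 K

Flux at 12.0 AU: S = 1360/12.0² = 9.44 W m⁻².
Energy balance: absorbed = emitted ⇒ πR²·S(1−A) = 4πR²·σT_eq⁴, so T_eq⁴ = S(1−A)/(4σ).
T_eq = [9.44 × 0.95 / (4 × 5.67×10⁻⁸)]^(1/4) = (3.96×10⁷)^(1/4) = 79.3 K.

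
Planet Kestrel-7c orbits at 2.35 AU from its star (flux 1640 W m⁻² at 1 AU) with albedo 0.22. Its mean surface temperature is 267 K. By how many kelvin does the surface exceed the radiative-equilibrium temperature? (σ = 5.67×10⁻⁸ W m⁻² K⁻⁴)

S = 1640/2.35² = 297.0 W m⁻².
T_eq = [S(1−A)/(4σ)]^(1/4) = [297.0×0.78/(4×5.67×10⁻⁸)]^(1/4) = 178.8 K.
ΔT = T_surf − T_eq = 267 − 178.8.

ΔT ≈ 88.2 K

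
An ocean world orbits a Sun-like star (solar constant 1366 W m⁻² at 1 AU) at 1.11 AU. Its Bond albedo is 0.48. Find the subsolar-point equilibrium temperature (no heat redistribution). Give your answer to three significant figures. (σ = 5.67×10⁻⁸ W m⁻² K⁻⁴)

Flux at 1.11 AU: S = 1366/1.11² = 1110 W m⁻².
At the subsolar point the surface absorbs S(1−A) and emits σT⁴ per unit area — no factor of 4, since only the local patch is in balance.
T = [1110 × 0.52 / 5.67×10⁻⁸]^(1/4) = (1.02×10¹⁰)^(1/4) = 318 K.

T_ss ≈ 318 K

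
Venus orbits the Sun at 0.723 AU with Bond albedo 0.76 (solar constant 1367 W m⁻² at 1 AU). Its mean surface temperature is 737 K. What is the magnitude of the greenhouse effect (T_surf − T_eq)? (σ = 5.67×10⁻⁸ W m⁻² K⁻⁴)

S = 1367/0.723² = 2615 W m⁻².
T_eq = [S(1−A)/(4σ)]^(1/4) = [2615×0.24/(4×5.67×10⁻⁸)]^(1/4) = 229.4 K.
ΔT = T_surf − T_eq = 737 − 229.4.

ΔT ≈ 507.6 K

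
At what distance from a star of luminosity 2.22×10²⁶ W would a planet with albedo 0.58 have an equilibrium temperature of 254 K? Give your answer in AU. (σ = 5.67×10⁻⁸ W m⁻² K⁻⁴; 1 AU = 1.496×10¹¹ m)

From T_eq⁴ = L(1−A)/(16πσd²): d = √[L(1−A)/(16πσT_eq⁴)].
d = √[2.22×10²⁶ × 0.42 / (16π × 5.67×10⁻⁸ × (254)⁴)] = 8.87×10¹⁰ m = 0.593 AU.

d ≈ 0.593 AU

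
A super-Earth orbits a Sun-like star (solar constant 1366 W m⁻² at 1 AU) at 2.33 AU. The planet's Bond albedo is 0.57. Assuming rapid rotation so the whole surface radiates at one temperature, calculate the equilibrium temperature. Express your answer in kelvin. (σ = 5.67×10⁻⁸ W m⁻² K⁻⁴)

Flux at 2.33 AU: S = 1366/2.33² = 252 W m⁻².
Energy balance: absorbed = emitted ⇒ πR²·S(1−A) = 4πR²·σT_eq⁴, so T_eq⁴ = S(1−A)/(4σ).
T_eq = [252 × 0.43 / (4 × 5.67×10⁻⁸)]^(1/4) = (4.77×10⁸)^(1/4) = 148 K.

T_eq ≈ 148 K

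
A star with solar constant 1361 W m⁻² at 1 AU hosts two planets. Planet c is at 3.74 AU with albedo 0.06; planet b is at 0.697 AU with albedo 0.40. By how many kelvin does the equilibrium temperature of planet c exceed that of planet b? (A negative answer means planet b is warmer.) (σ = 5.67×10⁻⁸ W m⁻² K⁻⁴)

T_eq = [S₀(1−A)/(4σd²)]^(1/4), so T ∝ (1−A)^(1/4) / √d.
T₁ = [1361×0.94/(4×5.67×10⁻⁸×3.74²)]^(1/4) = 141.71 K.
T₂ = [1361×0.60/(4×5.67×10⁻⁸×0.697²)]^(1/4) = 293.41 K.

ΔT ≈ -151.7 K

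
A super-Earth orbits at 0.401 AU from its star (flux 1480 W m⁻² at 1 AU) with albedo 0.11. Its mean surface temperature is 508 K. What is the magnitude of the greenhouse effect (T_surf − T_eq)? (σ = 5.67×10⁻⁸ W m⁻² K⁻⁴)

S = 1480/0.401² = 9204 W m⁻².
T_eq = [S(1−A)/(4σ)]^(1/4) = [9204×0.89/(4×5.67×10⁻⁸)]^(1/4) = 435.9 K.
ΔT = T_surf − T_eq = 508 − 435.9.

ΔT ≈ 72.1 K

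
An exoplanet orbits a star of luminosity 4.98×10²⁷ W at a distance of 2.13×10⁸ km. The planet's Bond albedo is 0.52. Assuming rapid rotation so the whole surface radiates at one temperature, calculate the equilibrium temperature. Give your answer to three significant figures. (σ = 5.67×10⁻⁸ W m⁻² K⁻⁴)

T_eq ≈ 369 K

d = 2.13×10⁸ km = 2.13×10¹¹ m.
Flux: S = L/(4πd²) = 4.98×10²⁷/(4π×(2.13×10¹¹)²) = 8730 W m⁻².
Energy balance: absorbed = emitted ⇒ πR²·S(1−A) = 4πR²·σT_eq⁴, so T_eq⁴ = S(1−A)/(4σ).
T_eq = [8730 × 0.48 / (4 × 5.67×10⁻⁸)]^(1/4) = (1.85×10¹⁰)^(1/4) = 369 K.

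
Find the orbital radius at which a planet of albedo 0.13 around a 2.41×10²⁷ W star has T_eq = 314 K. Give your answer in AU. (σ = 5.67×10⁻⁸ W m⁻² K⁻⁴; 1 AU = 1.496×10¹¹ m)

d ≈ 1.84 AU

From T_eq⁴ = L(1−A)/(16πσd²): d = √[L(1−A)/(16πσT_eq⁴)].
d = √[2.41×10²⁷ × 0.87 / (16π × 5.67×10⁻⁸ × (314)⁴)] = 2.75×10¹¹ m = 1.84 AU.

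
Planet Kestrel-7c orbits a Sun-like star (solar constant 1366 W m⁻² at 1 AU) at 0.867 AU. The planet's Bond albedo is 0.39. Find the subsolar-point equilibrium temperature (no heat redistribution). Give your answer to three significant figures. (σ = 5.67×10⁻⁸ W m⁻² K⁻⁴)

Flux at 0.867 AU: S = 1366/0.867² = 1820 W m⁻².
At the subsolar point the surface absorbs S(1−A) and emits σT⁴ per unit area — no factor of 4, since only the local patch is in balance.
T = [1820 × 0.61 / 5.67×10⁻⁸]^(1/4) = (1.96×10¹⁰)^(1/4) = 374 K.

T_ss ≈ 374 K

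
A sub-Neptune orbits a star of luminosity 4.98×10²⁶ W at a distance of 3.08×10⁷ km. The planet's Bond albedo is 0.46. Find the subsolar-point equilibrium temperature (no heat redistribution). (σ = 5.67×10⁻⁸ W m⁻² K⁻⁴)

T_ss ≈ 794 K

d = 3.08×10⁷ km = 3.08×10¹⁰ m.
Flux: S = L/(4πd²) = 4.98×10²⁶/(4π×(3.08×10¹⁰)²) = 4.18×10⁴ W m⁻².
At the subsolar point the surface absorbs S(1−A) and emits σT⁴ per unit area — no factor of 4, since only the local patch is in balance.
T = [4.18×10⁴ × 0.54 / 5.67×10⁻⁸]^(1/4) = (3.98×10¹¹)^(1/4) = 794 K.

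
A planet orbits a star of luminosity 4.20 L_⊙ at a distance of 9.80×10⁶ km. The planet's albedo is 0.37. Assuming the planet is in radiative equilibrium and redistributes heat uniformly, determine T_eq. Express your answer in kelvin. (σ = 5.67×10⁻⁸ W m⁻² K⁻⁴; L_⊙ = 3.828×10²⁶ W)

d = 9.80×10⁶ km = 9.80×10⁹ m.
L = 4.20 × 3.828×10²⁶ = 1.61×10²⁷ W.
Flux: S = L/(4πd²) = 1.61×10²⁷/(4π×(9.80×10⁹)²) = 1.33×10⁶ W m⁻².
Energy balance: absorbed = emitted ⇒ πR²·S(1−A) = 4πR²·σT_eq⁴, so T_eq⁴ = S(1−A)/(4σ).
T_eq = [1.33×10⁶ × 0.63 / (4 × 5.67×10⁻⁸)]^(1/4) = (3.70×10¹²)^(1/4) = 1390 K.

T_eq ≈ 1390 K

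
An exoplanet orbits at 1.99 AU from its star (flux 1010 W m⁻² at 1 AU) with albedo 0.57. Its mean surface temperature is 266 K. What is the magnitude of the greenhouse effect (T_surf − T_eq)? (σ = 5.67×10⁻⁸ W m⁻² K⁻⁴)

S = 1010/1.99² = 255.0 W m⁻².
T_eq = [S(1−A)/(4σ)]^(1/4) = [255.0×0.43/(4×5.67×10⁻⁸)]^(1/4) = 148.3 K.
ΔT = T_surf − T_eq = 266 − 148.3.

ΔT ≈ 117.7 K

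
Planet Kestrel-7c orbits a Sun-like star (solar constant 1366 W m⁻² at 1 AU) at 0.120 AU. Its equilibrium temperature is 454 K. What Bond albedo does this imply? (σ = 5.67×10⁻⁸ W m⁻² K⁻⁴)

A ≈ 0.90

Flux at 0.120 AU: S = 1366/0.120² = 9.49×10⁴ W m⁻².
From T_eq⁴ = S(1−A)/(4σ): 1−A = 4σT_eq⁴/S.
1−A = 4 × 5.67×10⁻⁸ × (454)⁴ / 9.49×10⁴ = 0.102.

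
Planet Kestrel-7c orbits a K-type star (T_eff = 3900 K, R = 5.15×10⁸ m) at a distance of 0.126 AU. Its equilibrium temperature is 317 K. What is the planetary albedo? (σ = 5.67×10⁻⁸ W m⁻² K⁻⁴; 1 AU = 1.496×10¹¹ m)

d = 0.126 AU = 1.88×10¹⁰ m.
L = 4πR_⋆²σT_⋆⁴ = 4π(5.15×10⁸)² × 5.67×10⁻⁸ × (3900)⁴ = 4.37×10²⁵ W.
S = L/(4πd²) = 9790 W m⁻².
From T_eq⁴ = S(1−A)/(4σ): 1−A = 4σT_eq⁴/S.
1−A = 4 × 5.67×10⁻⁸ × (317)⁴ / 9790 = 0.234.

A ≈ 0.77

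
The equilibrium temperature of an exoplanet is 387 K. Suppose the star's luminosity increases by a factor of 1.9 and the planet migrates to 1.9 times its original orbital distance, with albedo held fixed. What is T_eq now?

T_eq ∝ L^(1/4) · d^(−1/2).
T′ = 387 × 1.9^(1/4) / 1.9^(1/2) = 330 K.

T_eq ≈ 330 K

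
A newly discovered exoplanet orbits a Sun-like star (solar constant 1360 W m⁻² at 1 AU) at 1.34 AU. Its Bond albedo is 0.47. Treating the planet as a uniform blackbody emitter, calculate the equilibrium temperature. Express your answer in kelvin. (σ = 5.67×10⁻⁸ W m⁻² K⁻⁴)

Flux at 1.34 AU: S = 1360/1.34² = 757 W m⁻².
Energy balance: absorbed = emitted ⇒ πR²·S(1−A) = 4πR²·σT_eq⁴, so T_eq⁴ = S(1−A)/(4σ).
T_eq = [757 × 0.53 / (4 × 5.67×10⁻⁸)]^(1/4) = (1.77×10⁹)^(1/4) = 205 K.

T_eq ≈ 205 K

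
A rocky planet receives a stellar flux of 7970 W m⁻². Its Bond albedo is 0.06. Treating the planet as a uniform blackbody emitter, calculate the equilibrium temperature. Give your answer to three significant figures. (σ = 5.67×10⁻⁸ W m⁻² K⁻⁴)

T_eq ≈ 426 K

Energy balance: absorbed = emitted ⇒ πR²·S(1−A) = 4πR²·σT_eq⁴, so T_eq⁴ = S(1−A)/(4σ).
T_eq = [7970 × 0.94 / (4 × 5.67×10⁻⁸)]^(1/4) = (3.30×10¹⁰)^(1/4) = 426 K.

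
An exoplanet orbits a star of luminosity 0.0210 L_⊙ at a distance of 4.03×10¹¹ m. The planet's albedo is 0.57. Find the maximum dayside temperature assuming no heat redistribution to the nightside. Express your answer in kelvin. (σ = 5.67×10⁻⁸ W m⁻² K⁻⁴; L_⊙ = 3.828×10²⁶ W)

T_ss ≈ 73.9 K

L = 0.0210 × 3.828×10²⁶ = 8.04×10²⁴ W.
Flux: S = L/(4πd²) = 8.04×10²⁴/(4π×(4.03×10¹¹)²) = 3.94 W m⁻².
With no redistribution each surface element balances locally: S(1−A) = σT⁴.
T = [3.94 × 0.43 / 5.67×10⁻⁸]^(1/4) = (2.99×10⁷)^(1/4) = 73.9 K.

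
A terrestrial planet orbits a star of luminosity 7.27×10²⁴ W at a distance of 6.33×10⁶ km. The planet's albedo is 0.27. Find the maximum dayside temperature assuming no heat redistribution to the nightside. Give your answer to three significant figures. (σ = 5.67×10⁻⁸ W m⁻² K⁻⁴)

d = 6.33×10⁶ km = 6.33×10⁹ m.
Flux: S = L/(4πd²) = 7.27×10²⁴/(4π×(6.33×10⁹)²) = 1.44×10⁴ W m⁻².
With no redistribution each surface element balances locally: S(1−A) = σT⁴.
T = [1.44×10⁴ × 0.73 / 5.67×10⁻⁸]^(1/4) = (1.86×10¹¹)^(1/4) = 657 K.

T_ss ≈ 657 K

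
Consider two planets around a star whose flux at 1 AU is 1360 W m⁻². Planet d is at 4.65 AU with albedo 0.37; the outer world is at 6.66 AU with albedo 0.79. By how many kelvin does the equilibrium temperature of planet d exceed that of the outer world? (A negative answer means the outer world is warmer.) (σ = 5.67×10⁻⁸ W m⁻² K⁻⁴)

T_eq = [S₀(1−A)/(4σd²)]^(1/4), so T ∝ (1−A)^(1/4) / √d.
T₁ = [1360×0.63/(4×5.67×10⁻⁸×4.65²)]^(1/4) = 114.97 K.
T₂ = [1360×0.21/(4×5.67×10⁻⁸×6.66²)]^(1/4) = 72.99 K.

ΔT ≈ 42.0 K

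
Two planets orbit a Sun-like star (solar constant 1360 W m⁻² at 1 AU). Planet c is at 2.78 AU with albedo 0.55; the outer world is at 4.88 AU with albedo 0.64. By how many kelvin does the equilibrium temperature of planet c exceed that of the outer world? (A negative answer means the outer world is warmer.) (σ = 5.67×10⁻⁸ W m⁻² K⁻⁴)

ΔT ≈ 39.1 K

T_eq = [S₀(1−A)/(4σd²)]^(1/4), so T ∝ (1−A)^(1/4) / √d.
T₁ = [1360×0.45/(4×5.67×10⁻⁸×2.78²)]^(1/4) = 136.70 K.
T₂ = [1360×0.36/(4×5.67×10⁻⁸×4.88²)]^(1/4) = 97.58 K.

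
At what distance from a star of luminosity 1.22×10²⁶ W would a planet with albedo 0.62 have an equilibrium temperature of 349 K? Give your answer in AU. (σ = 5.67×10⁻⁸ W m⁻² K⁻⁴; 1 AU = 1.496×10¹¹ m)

From T_eq⁴ = L(1−A)/(16πσd²): d = √[L(1−A)/(16πσT_eq⁴)].
d = √[1.22×10²⁶ × 0.38 / (16π × 5.67×10⁻⁸ × (349)⁴)] = 3.31×10¹⁰ m = 0.221 AU.

d ≈ 0.221 AU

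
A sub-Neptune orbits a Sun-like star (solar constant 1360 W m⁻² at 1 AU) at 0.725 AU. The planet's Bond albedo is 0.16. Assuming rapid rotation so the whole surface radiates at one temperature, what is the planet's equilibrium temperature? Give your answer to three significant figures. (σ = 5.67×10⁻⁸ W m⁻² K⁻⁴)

T_eq ≈ 313 K

Flux at 0.725 AU: S = 1360/0.725² = 2590 W m⁻².
Energy balance: absorbed = emitted ⇒ πR²·S(1−A) = 4πR²·σT_eq⁴, so T_eq⁴ = S(1−A)/(4σ).
T_eq = [2590 × 0.84 / (4 × 5.67×10⁻⁸)]^(1/4) = (9.58×10⁹)^(1/4) = 313 K.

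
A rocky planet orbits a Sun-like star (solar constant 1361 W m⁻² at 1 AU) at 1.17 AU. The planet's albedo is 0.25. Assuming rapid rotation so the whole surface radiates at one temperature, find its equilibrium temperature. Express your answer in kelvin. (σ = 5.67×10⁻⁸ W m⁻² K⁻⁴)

T_eq ≈ 239 K

Flux at 1.17 AU: S = 1361/1.17² = 994 W m⁻².
Energy balance: absorbed = emitted ⇒ πR²·S(1−A) = 4πR²·σT_eq⁴, so T_eq⁴ = S(1−A)/(4σ).
T_eq = [994 × 0.75 / (4 × 5.67×10⁻⁸)]^(1/4) = (3.29×10⁹)^(1/4) = 239 K.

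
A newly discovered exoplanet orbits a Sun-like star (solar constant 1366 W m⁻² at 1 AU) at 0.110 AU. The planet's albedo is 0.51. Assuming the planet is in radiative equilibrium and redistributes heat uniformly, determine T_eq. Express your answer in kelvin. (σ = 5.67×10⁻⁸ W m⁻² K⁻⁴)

T_eq ≈ 703 K

Flux at 0.110 AU: S = 1366/0.110² = 1.13×10⁵ W m⁻².
Energy balance: absorbed = emitted ⇒ πR²·S(1−A) = 4πR²·σT_eq⁴, so T_eq⁴ = S(1−A)/(4σ).
T_eq = [1.13×10⁵ × 0.49 / (4 × 5.67×10⁻⁸)]^(1/4) = (2.44×10¹¹)^(1/4) = 703 K.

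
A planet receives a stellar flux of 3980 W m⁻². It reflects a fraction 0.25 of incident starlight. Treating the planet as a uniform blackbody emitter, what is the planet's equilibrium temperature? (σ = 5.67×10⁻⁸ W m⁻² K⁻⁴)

Energy balance: absorbed = emitted ⇒ πR²·S(1−A) = 4πR²·σT_eq⁴, so T_eq⁴ = S(1−A)/(4σ).
T_eq = [3980 × 0.75 / (4 × 5.67×10⁻⁸)]^(1/4) = (1.32×10¹⁰)^(1/4) = 339 K.

T_eq ≈ 339 K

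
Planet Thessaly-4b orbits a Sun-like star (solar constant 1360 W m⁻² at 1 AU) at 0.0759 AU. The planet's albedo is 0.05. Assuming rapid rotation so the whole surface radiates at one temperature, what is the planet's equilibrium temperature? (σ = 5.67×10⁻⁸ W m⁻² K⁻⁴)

T_eq ≈ 997 K

Flux at 0.0759 AU: S = 1360/0.0759² = 2.36×10⁵ W m⁻².
Energy balance: absorbed = emitted ⇒ πR²·S(1−A) = 4πR²·σT_eq⁴, so T_eq⁴ = S(1−A)/(4σ).
T_eq = [2.36×10⁵ × 0.95 / (4 × 5.67×10⁻⁸)]^(1/4) = (9.89×10¹¹)^(1/4) = 997 K.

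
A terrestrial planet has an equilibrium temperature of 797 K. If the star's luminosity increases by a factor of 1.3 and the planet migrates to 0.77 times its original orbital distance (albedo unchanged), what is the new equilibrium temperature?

T_eq ≈ 970 K

T_eq ∝ L^(1/4) · d^(−1/2).
T′ = 797 × 1.3^(1/4) / 0.77^(1/2) = 970 K.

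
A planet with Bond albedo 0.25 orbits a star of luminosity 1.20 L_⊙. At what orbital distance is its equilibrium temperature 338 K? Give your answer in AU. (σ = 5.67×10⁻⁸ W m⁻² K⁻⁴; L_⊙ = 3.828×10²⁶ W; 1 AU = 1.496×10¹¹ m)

d ≈ 0.643 AU

L = 1.20 × 3.828×10²⁶ = 4.59×10²⁶ W.
From T_eq⁴ = L(1−A)/(16πσd²): d = √[L(1−A)/(16πσT_eq⁴)].
d = √[4.59×10²⁶ × 0.75 / (16π × 5.67×10⁻⁸ × (338)⁴)] = 9.62×10¹⁰ m = 0.643 AU.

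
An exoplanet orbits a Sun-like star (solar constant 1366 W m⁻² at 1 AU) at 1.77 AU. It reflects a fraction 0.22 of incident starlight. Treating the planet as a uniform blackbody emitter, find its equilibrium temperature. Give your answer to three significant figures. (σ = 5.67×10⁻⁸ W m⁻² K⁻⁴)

T_eq ≈ 197 K

Flux at 1.77 AU: S = 1366/1.77² = 436 W m⁻².
Energy balance: absorbed = emitted ⇒ πR²·S(1−A) = 4πR²·σT_eq⁴, so T_eq⁴ = S(1−A)/(4σ).
T_eq = [436 × 0.78 / (4 × 5.67×10⁻⁸)]^(1/4) = (1.50×10⁹)^(1/4) = 197 K.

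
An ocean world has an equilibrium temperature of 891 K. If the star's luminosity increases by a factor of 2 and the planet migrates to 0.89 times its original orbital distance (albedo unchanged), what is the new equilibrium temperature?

T_eq ∝ L^(1/4) · d^(−1/2).
T′ = 891 × 2^(1/4) / 0.89^(1/2) = 1120 K.

T_eq ≈ 1120 K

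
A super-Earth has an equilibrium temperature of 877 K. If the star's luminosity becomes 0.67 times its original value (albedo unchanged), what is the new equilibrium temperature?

T_eq ≈ 793 K

T_eq ∝ L^(1/4) · d^(−1/2).
T′ = 877 × 0.67^(1/4) = 793 K.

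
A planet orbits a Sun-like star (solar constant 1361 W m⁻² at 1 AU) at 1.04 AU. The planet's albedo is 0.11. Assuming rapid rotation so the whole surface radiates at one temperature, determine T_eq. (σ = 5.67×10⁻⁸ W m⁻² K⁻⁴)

T_eq ≈ 265 K

Flux at 1.04 AU: S = 1361/1.04² = 1260 W m⁻².
Energy balance: absorbed = emitted ⇒ πR²·S(1−A) = 4πR²·σT_eq⁴, so T_eq⁴ = S(1−A)/(4σ).
T_eq = [1260 × 0.89 / (4 × 5.67×10⁻⁸)]^(1/4) = (4.94×10⁹)^(1/4) = 265 K.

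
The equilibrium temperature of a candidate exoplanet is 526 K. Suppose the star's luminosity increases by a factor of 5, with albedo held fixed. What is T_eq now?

T_eq ∝ L^(1/4) · d^(−1/2).
T′ = 526 × 5^(1/4) = 787 K.

T_eq ≈ 787 K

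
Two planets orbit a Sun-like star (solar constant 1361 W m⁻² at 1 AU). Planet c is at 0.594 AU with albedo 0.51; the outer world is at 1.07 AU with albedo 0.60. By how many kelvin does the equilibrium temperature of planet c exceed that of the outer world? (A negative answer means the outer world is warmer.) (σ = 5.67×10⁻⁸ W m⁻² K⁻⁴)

ΔT ≈ 88.2 K

T_eq = [S₀(1−A)/(4σd²)]^(1/4), so T ∝ (1−A)^(1/4) / √d.
T₁ = [1361×0.49/(4×5.67×10⁻⁸×0.594²)]^(1/4) = 302.14 K.
T₂ = [1361×0.40/(4×5.67×10⁻⁸×1.07²)]^(1/4) = 213.98 K.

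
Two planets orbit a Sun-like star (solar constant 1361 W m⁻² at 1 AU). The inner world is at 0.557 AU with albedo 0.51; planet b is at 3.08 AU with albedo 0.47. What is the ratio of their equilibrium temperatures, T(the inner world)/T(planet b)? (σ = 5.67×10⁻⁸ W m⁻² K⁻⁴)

T_eq = [S₀(1−A)/(4σd²)]^(1/4), so T ∝ (1−A)^(1/4) / √d.
T₁ = [1361×0.49/(4×5.67×10⁻⁸×0.557²)]^(1/4) = 312.01 K.
T₂ = [1361×0.53/(4×5.67×10⁻⁸×3.08²)]^(1/4) = 135.32 K.

T₁/T₂ ≈ 2.306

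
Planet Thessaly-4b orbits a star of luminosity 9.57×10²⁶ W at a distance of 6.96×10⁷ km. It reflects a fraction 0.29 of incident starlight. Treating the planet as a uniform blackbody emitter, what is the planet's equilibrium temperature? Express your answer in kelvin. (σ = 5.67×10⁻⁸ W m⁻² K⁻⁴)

T_eq ≈ 471 K

d = 6.96×10⁷ km = 6.96×10¹⁰ m.
Flux: S = L/(4πd²) = 9.57×10²⁶/(4π×(6.96×10¹⁰)²) = 1.57×10⁴ W m⁻².
Energy balance: absorbed = emitted ⇒ πR²·S(1−A) = 4πR²·σT_eq⁴, so T_eq⁴ = S(1−A)/(4σ).
T_eq = [1.57×10⁴ × 0.71 / (4 × 5.67×10⁻⁸)]^(1/4) = (4.92×10¹⁰)^(1/4) = 471 K.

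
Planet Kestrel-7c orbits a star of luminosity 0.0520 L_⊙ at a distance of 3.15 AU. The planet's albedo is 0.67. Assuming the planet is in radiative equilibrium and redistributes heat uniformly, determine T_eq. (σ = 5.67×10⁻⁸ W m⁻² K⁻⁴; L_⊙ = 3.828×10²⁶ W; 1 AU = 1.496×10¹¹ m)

d = 3.15 AU = 4.71×10¹¹ m.
L = 0.0520 × 3.828×10²⁶ = 1.99×10²⁵ W.
Flux: S = L/(4πd²) = 1.99×10²⁵/(4π×(4.71×10¹¹)²) = 7.13 W m⁻².
Energy balance: absorbed = emitted ⇒ πR²·S(1−A) = 4πR²·σT_eq⁴, so T_eq⁴ = S(1−A)/(4σ).
T_eq = [7.13 × 0.33 / (4 × 5.67×10⁻⁸)]^(1/4) = (1.04×10⁷)^(1/4) = 56.8 K.

T_eq ≈ 56.8 K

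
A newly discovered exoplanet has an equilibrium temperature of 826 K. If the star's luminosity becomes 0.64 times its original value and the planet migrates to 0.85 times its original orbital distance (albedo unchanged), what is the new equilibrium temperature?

T_eq ∝ L^(1/4) · d^(−1/2).
T′ = 826 × 0.64^(1/4) / 0.85^(1/2) = 801 K.

T_eq ≈ 801 K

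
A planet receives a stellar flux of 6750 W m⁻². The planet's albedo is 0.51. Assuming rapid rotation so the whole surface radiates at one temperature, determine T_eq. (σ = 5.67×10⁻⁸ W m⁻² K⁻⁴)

T_eq ≈ 348 K

Energy balance: absorbed = emitted ⇒ πR²·S(1−A) = 4πR²·σT_eq⁴, so T_eq⁴ = S(1−A)/(4σ).
T_eq = [6750 × 0.49 / (4 × 5.67×10⁻⁸)]^(1/4) = (1.46×10¹⁰)^(1/4) = 348 K.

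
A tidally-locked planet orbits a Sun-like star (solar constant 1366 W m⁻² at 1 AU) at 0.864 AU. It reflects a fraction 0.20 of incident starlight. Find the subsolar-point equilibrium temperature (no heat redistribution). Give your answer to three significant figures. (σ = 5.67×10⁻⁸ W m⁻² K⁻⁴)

Flux at 0.864 AU: S = 1366/0.864² = 1830 W m⁻².
At the subsolar point the surface absorbs S(1−A) and emits σT⁴ per unit area — no factor of 4, since only the local patch is in balance.
T = [1830 × 0.80 / 5.67×10⁻⁸]^(1/4) = (2.58×10¹⁰)^(1/4) = 401 K.

T_ss ≈ 401 K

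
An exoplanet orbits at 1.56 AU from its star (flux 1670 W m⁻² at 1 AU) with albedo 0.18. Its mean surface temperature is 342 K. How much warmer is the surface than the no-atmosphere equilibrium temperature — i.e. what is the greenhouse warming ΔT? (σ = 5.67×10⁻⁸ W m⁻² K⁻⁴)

ΔT ≈ 118.8 K

S = 1670/1.56² = 686.2 W m⁻².
T_eq = [S(1−A)/(4σ)]^(1/4) = [686.2×0.82/(4×5.67×10⁻⁸)]^(1/4) = 223.2 K.
ΔT = T_surf − T_eq = 342 − 223.2.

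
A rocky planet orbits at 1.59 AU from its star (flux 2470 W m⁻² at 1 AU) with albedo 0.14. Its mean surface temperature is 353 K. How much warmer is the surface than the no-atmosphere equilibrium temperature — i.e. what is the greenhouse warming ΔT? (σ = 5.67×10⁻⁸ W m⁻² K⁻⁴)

S = 2470/1.59² = 977.0 W m⁻².
T_eq = [S(1−A)/(4σ)]^(1/4) = [977.0×0.86/(4×5.67×10⁻⁸)]^(1/4) = 246.7 K.
ΔT = T_surf − T_eq = 353 − 246.7.

ΔT ≈ 106.3 K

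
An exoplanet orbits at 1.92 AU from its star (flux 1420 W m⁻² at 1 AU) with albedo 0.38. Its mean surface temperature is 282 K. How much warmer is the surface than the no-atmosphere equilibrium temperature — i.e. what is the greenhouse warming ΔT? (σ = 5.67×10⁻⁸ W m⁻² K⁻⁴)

ΔT ≈ 101.9 K

S = 1420/1.92² = 385.2 W m⁻².
T_eq = [S(1−A)/(4σ)]^(1/4) = [385.2×0.62/(4×5.67×10⁻⁸)]^(1/4) = 180.1 K.
ΔT = T_surf − T_eq = 282 − 180.1.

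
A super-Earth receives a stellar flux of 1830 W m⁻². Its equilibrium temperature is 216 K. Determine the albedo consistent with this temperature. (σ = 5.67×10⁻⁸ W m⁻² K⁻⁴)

A ≈ 0.73

From T_eq⁴ = S(1−A)/(4σ): 1−A = 4σT_eq⁴/S.
1−A = 4 × 5.67×10⁻⁸ × (216)⁴ / 1830 = 0.270.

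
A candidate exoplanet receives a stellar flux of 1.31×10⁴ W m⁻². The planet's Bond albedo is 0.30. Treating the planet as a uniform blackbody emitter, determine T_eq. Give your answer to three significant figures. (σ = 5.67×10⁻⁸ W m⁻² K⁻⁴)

Energy balance: absorbed = emitted ⇒ πR²·S(1−A) = 4πR²·σT_eq⁴, so T_eq⁴ = S(1−A)/(4σ).
T_eq = [1.31×10⁴ × 0.70 / (4 × 5.67×10⁻⁸)]^(1/4) = (4.04×10¹⁰)^(1/4) = 448 K.

T_eq ≈ 448 K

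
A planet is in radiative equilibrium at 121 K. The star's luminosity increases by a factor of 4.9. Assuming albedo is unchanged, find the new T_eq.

T_eq ∝ L^(1/4) · d^(−1/2).
T′ = 121 × 4.9^(1/4) = 180 K.

T_eq ≈ 180 K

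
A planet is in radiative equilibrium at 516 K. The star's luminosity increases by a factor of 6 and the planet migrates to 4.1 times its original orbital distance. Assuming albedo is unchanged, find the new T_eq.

T_eq ∝ L^(1/4) · d^(−1/2).
T′ = 516 × 6^(1/4) / 4.1^(1/2) = 399 K.

T_eq ≈ 399 K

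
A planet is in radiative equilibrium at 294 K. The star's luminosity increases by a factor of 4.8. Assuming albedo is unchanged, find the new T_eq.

T_eq ∝ L^(1/4) · d^(−1/2).
T′ = 294 × 4.8^(1/4) = 435 K.

T_eq ≈ 435 K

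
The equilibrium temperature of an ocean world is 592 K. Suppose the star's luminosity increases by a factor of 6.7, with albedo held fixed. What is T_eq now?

T_eq ∝ L^(1/4) · d^(−1/2).
T′ = 592 × 6.7^(1/4) = 952 K.

T_eq ≈ 952 K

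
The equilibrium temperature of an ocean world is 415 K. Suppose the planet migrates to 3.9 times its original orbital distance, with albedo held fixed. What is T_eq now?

T_eq ≈ 210 K

T_eq ∝ L^(1/4) · d^(−1/2).
T′ = 415 / 3.9^(1/2) = 210 K.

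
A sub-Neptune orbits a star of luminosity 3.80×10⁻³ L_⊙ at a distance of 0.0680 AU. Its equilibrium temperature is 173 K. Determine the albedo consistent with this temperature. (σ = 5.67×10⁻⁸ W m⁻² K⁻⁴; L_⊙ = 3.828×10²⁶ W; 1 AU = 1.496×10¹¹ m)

A ≈ 0.82

d = 0.0680 AU = 1.02×10¹⁰ m.
L = 3.80×10⁻³ × 3.828×10²⁶ = 1.45×10²⁴ W.
Flux: S = L/(4πd²) = 1.45×10²⁴/(4π×(1.02×10¹⁰)²) = 1120 W m⁻².
From T_eq⁴ = S(1−A)/(4σ): 1−A = 4σT_eq⁴/S.
1−A = 4 × 5.67×10⁻⁸ × (173)⁴ / 1120 = 0.182.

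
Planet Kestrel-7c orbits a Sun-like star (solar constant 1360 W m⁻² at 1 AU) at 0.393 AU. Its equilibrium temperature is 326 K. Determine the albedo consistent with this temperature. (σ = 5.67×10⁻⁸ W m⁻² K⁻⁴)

A ≈ 0.71

Flux at 0.393 AU: S = 1360/0.393² = 8810 W m⁻².
From T_eq⁴ = S(1−A)/(4σ): 1−A = 4σT_eq⁴/S.
1−A = 4 × 5.67×10⁻⁸ × (326)⁴ / 8810 = 0.291.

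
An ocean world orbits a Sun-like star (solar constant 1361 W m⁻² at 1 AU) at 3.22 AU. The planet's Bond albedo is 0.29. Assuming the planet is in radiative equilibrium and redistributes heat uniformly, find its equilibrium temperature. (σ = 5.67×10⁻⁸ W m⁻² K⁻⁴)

T_eq ≈ 142 K

Flux at 3.22 AU: S = 1361/3.22² = 131 W m⁻².
Energy balance: absorbed = emitted ⇒ πR²·S(1−A) = 4πR²·σT_eq⁴, so T_eq⁴ = S(1−A)/(4σ).
T_eq = [131 × 0.71 / (4 × 5.67×10⁻⁸)]^(1/4) = (4.11×10⁸)^(1/4) = 142 K.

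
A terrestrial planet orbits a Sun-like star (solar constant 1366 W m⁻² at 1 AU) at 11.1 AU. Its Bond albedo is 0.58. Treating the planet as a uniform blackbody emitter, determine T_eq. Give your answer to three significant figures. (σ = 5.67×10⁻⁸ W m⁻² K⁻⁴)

Flux at 11.1 AU: S = 1366/11.1² = 11.1 W m⁻².
Energy balance: absorbed = emitted ⇒ πR²·S(1−A) = 4πR²·σT_eq⁴, so T_eq⁴ = S(1−A)/(4σ).
T_eq = [11.1 × 0.42 / (4 × 5.67×10⁻⁸)]^(1/4) = (2.05×10⁷)^(1/4) = 67.3 K.

T_eq ≈ 67.3 K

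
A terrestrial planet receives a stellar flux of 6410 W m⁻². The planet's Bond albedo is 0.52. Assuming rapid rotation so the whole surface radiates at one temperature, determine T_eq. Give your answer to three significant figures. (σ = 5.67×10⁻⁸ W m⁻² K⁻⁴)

T_eq ≈ 341 K

Energy balance: absorbed = emitted ⇒ πR²·S(1−A) = 4πR²·σT_eq⁴, so T_eq⁴ = S(1−A)/(4σ).
T_eq = [6410 × 0.48 / (4 × 5.67×10⁻⁸)]^(1/4) = (1.36×10¹⁰)^(1/4) = 341 K.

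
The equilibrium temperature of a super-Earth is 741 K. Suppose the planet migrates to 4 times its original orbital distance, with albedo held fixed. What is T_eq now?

T_eq ∝ L^(1/4) · d^(−1/2).
T′ = 741 / 4^(1/2) = 370 K.

T_eq ≈ 370 K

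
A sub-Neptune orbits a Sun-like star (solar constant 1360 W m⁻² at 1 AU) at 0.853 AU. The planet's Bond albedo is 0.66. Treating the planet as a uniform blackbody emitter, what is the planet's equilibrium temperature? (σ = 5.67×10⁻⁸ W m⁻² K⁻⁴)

Flux at 0.853 AU: S = 1360/0.853² = 1870 W m⁻².
Energy balance: absorbed = emitted ⇒ πR²·S(1−A) = 4πR²·σT_eq⁴, so T_eq⁴ = S(1−A)/(4σ).
T_eq = [1870 × 0.34 / (4 × 5.67×10⁻⁸)]^(1/4) = (2.80×10⁹)^(1/4) = 230 K.

T_eq ≈ 230 K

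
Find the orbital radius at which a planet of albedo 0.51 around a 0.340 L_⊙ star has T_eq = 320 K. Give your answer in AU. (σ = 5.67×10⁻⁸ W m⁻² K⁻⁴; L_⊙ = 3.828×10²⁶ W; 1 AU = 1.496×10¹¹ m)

L = 0.340 × 3.828×10²⁶ = 1.30×10²⁶ W.
From T_eq⁴ = L(1−A)/(16πσd²): d = √[L(1−A)/(16πσT_eq⁴)].
d = √[1.30×10²⁶ × 0.49 / (16π × 5.67×10⁻⁸ × (320)⁴)] = 4.62×10¹⁰ m = 0.309 AU.

d ≈ 0.309 AU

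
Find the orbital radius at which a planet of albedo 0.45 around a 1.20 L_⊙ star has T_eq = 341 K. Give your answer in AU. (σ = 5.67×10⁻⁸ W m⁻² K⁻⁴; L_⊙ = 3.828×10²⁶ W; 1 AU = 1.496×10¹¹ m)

L = 1.20 × 3.828×10²⁶ = 4.59×10²⁶ W.
From T_eq⁴ = L(1−A)/(16πσd²): d = √[L(1−A)/(16πσT_eq⁴)].
d = √[4.59×10²⁶ × 0.55 / (16π × 5.67×10⁻⁸ × (341)⁴)] = 8.10×10¹⁰ m = 0.541 AU.

d ≈ 0.541 AU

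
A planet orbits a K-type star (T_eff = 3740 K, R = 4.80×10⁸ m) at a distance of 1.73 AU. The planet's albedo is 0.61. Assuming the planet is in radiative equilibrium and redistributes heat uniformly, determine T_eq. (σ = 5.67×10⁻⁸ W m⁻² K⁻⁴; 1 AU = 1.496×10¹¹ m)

T_eq ≈ 90.0 K

d = 1.73 AU = 2.59×10¹¹ m.
L = 4πR_⋆²σT_⋆⁴ = 4π(4.80×10⁸)² × 5.67×10⁻⁸ × (3740)⁴ = 3.21×10²⁵ W.
S = L/(4πd²) = 38.2 W m⁻².
Energy balance: absorbed = emitted ⇒ πR²·S(1−A) = 4πR²·σT_eq⁴, so T_eq⁴ = S(1−A)/(4σ).
T_eq = [38.2 × 0.39 / (4 × 5.67×10⁻⁸)]^(1/4) = (6.56×10⁷)^(1/4) = 90.0 K.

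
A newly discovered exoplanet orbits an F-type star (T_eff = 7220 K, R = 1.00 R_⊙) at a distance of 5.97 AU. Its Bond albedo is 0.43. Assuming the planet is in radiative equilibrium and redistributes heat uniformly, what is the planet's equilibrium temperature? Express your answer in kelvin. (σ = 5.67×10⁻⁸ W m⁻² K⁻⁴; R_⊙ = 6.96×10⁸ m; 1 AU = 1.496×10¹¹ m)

R_⋆ = 1.00 × 6.96×10⁸ = 6.96×10⁸ m.
d = 5.97 AU = 8.93×10¹¹ m.
L = 4πR_⋆²σT_⋆⁴ = 4π(6.96×10⁸)² × 5.67×10⁻⁸ × (7220)⁴ = 9.38×10²⁶ W.
S = L/(4πd²) = 93.6 W m⁻².
Energy balance: absorbed = emitted ⇒ πR²·S(1−A) = 4πR²·σT_eq⁴, so T_eq⁴ = S(1−A)/(4σ).
T_eq = [93.6 × 0.57 / (4 × 5.67×10⁻⁸)]^(1/4) = (2.35×10⁸)^(1/4) = 124 K.

T_eq ≈ 124 K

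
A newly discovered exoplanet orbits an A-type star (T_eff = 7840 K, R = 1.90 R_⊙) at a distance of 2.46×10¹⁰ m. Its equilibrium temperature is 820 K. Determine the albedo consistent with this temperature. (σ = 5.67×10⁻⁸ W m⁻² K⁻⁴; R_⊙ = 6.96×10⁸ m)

A ≈ 0.83

R_⋆ = 1.90 × 6.96×10⁸ = 1.32×10⁹ m.
L = 4πR_⋆²σT_⋆⁴ = 4π(1.32×10⁹)² × 5.67×10⁻⁸ × (7840)⁴ = 4.71×10²⁷ W.
S = L/(4πd²) = 6.19×10⁵ W m⁻².
From T_eq⁴ = S(1−A)/(4σ): 1−A = 4σT_eq⁴/S.
1−A = 4 × 5.67×10⁻⁸ × (820)⁴ / 6.19×10⁵ = 0.166.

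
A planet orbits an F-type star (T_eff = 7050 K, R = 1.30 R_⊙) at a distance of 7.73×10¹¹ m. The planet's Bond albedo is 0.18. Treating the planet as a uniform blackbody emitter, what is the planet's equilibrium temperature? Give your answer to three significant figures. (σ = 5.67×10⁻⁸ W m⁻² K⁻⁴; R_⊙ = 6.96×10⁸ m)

R_⋆ = 1.30 × 6.96×10⁸ = 9.05×10⁸ m.
L = 4πR_⋆²σT_⋆⁴ = 4π(9.05×10⁸)² × 5.67×10⁻⁸ × (7050)⁴ = 1.44×10²⁷ W.
S = L/(4πd²) = 192 W m⁻².
Energy balance: absorbed = emitted ⇒ πR²·S(1−A) = 4πR²·σT_eq⁴, so T_eq⁴ = S(1−A)/(4σ).
T_eq = [192 × 0.82 / (4 × 5.67×10⁻⁸)]^(1/4) = (6.94×10⁸)^(1/4) = 162 K.

T_eq ≈ 162 K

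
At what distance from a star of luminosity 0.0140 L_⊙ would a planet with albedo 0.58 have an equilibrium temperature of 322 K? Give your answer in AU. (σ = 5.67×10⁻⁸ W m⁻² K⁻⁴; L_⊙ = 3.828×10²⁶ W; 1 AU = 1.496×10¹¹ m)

d ≈ 0.0573 AU

L = 0.0140 × 3.828×10²⁶ = 5.36×10²⁴ W.
From T_eq⁴ = L(1−A)/(16πσd²): d = √[L(1−A)/(16πσT_eq⁴)].
d = √[5.36×10²⁴ × 0.42 / (16π × 5.67×10⁻⁸ × (322)⁴)] = 8.57×10⁹ m = 0.0573 AU.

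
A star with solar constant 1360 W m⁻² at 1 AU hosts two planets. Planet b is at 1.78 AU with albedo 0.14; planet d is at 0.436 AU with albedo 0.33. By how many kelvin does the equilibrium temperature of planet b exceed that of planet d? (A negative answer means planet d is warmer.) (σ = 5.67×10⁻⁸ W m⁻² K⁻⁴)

ΔT ≈ -180.4 K

T_eq = [S₀(1−A)/(4σd²)]^(1/4), so T ∝ (1−A)^(1/4) / √d.
T₁ = [1360×0.86/(4×5.67×10⁻⁸×1.78²)]^(1/4) = 200.86 K.
T₂ = [1360×0.67/(4×5.67×10⁻⁸×0.436²)]^(1/4) = 381.28 K.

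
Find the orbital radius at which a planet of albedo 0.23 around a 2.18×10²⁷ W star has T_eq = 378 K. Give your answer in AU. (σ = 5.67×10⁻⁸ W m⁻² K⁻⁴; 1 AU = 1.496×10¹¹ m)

d ≈ 1.14 AU

From T_eq⁴ = L(1−A)/(16πσd²): d = √[L(1−A)/(16πσT_eq⁴)].
d = √[2.18×10²⁷ × 0.77 / (16π × 5.67×10⁻⁸ × (378)⁴)] = 1.70×10¹¹ m = 1.14 AU.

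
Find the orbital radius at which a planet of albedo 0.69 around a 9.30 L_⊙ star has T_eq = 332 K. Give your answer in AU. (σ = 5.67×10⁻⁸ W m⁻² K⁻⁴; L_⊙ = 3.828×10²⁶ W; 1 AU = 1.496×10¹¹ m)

L = 9.30 × 3.828×10²⁶ = 3.56×10²⁷ W.
From T_eq⁴ = L(1−A)/(16πσd²): d = √[L(1−A)/(16πσT_eq⁴)].
d = √[3.56×10²⁷ × 0.31 / (16π × 5.67×10⁻⁸ × (332)⁴)] = 1.79×10¹¹ m = 1.19 AU.

d ≈ 1.19 AU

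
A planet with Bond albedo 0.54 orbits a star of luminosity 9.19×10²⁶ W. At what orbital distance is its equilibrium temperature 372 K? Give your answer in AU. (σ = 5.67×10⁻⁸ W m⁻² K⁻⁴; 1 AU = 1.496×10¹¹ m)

d ≈ 0.588 AU

From T_eq⁴ = L(1−A)/(16πσd²): d = √[L(1−A)/(16πσT_eq⁴)].
d = √[9.19×10²⁶ × 0.46 / (16π × 5.67×10⁻⁸ × (372)⁴)] = 8.80×10¹⁰ m = 0.588 AU.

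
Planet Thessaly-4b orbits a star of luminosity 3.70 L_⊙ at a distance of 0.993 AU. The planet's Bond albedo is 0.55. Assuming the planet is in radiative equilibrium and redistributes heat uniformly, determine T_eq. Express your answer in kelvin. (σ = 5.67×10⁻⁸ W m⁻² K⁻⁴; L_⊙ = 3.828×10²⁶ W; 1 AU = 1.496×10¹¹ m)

d = 0.993 AU = 1.49×10¹¹ m.
L = 3.70 × 3.828×10²⁶ = 1.42×10²⁷ W.
Flux: S = L/(4πd²) = 1.42×10²⁷/(4π×(1.49×10¹¹)²) = 5110 W m⁻².
Energy balance: absorbed = emitted ⇒ πR²·S(1−A) = 4πR²·σT_eq⁴, so T_eq⁴ = S(1−A)/(4σ).
T_eq = [5110 × 0.45 / (4 × 5.67×10⁻⁸)]^(1/4) = (1.01×10¹⁰)^(1/4) = 317 K.

T_eq ≈ 317 K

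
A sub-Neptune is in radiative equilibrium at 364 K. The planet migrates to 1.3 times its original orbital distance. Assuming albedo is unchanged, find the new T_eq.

T_eq ≈ 319 K

T_eq ∝ L^(1/4) · d^(−1/2).
T′ = 364 / 1.3^(1/2) = 319 K.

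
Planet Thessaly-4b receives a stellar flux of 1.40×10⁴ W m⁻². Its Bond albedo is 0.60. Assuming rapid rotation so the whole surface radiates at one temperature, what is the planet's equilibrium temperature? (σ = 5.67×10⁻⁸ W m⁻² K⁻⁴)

Energy balance: absorbed = emitted ⇒ πR²·S(1−A) = 4πR²·σT_eq⁴, so T_eq⁴ = S(1−A)/(4σ).
T_eq = [1.40×10⁴ × 0.40 / (4 × 5.67×10⁻⁸)]^(1/4) = (2.47×10¹⁰)^(1/4) = 396 K.

T_eq ≈ 396 K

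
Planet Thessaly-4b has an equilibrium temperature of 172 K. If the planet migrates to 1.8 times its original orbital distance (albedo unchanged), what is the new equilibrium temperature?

T_eq ≈ 128 K

T_eq ∝ L^(1/4) · d^(−1/2).
T′ = 172 / 1.8^(1/2) = 128 K.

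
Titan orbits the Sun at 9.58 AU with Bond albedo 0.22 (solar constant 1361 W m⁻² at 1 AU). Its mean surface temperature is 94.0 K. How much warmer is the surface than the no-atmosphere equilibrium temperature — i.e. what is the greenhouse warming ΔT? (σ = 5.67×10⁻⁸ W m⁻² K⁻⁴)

S = 1361/9.58² = 14.83 W m⁻².
T_eq = [S(1−A)/(4σ)]^(1/4) = [14.83×0.78/(4×5.67×10⁻⁸)]^(1/4) = 84.5 K.
ΔT = T_surf − T_eq = 94 − 84.5.

ΔT ≈ 9.5 K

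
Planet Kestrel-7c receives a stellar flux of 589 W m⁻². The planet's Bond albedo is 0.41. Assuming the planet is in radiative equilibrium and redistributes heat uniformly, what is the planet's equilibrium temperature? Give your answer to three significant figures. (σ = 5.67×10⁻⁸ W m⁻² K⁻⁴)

T_eq ≈ 198 K

Energy balance: absorbed = emitted ⇒ πR²·S(1−A) = 4πR²·σT_eq⁴, so T_eq⁴ = S(1−A)/(4σ).
T_eq = [589 × 0.59 / (4 × 5.67×10⁻⁸)]^(1/4) = (1.53×10⁹)^(1/4) = 198 K.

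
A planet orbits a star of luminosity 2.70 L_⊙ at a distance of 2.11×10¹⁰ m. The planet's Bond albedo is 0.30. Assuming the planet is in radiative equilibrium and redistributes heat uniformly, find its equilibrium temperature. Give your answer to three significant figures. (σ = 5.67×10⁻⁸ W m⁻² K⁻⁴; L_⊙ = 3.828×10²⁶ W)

L = 2.70 × 3.828×10²⁶ = 1.03×10²⁷ W.
Flux: S = L/(4πd²) = 1.03×10²⁷/(4π×(2.11×10¹⁰)²) = 1.85×10⁵ W m⁻².
Energy balance: absorbed = emitted ⇒ πR²·S(1−A) = 4πR²·σT_eq⁴, so T_eq⁴ = S(1−A)/(4σ).
T_eq = [1.85×10⁵ × 0.70 / (4 × 5.67×10⁻⁸)]^(1/4) = (5.70×10¹¹)^(1/4) = 869 K.

T_eq ≈ 869 K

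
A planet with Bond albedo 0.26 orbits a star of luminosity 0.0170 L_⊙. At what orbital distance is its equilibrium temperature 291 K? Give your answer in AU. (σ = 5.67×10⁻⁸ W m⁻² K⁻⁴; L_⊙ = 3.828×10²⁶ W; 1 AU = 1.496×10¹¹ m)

L = 0.0170 × 3.828×10²⁶ = 6.51×10²⁴ W.
From T_eq⁴ = L(1−A)/(16πσd²): d = √[L(1−A)/(16πσT_eq⁴)].
d = √[6.51×10²⁴ × 0.74 / (16π × 5.67×10⁻⁸ × (291)⁴)] = 1.54×10¹⁰ m = 0.103 AU.

d ≈ 0.103 AU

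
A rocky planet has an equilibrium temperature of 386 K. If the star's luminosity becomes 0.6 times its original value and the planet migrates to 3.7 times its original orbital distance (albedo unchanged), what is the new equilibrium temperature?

T_eq ∝ L^(1/4) · d^(−1/2).
T′ = 386 × 0.6^(1/4) / 3.7^(1/2) = 177 K.

T_eq ≈ 177 K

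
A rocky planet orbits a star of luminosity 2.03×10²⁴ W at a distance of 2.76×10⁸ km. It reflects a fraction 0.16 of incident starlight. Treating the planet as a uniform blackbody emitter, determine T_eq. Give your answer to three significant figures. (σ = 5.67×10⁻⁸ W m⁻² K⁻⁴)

T_eq ≈ 52.9 K

d = 2.76×10⁸ km = 2.76×10¹¹ m.
Flux: S = L/(4πd²) = 2.03×10²⁴/(4π×(2.76×10¹¹)²) = 2.12 W m⁻².
Energy balance: absorbed = emitted ⇒ πR²·S(1−A) = 4πR²·σT_eq⁴, so T_eq⁴ = S(1−A)/(4σ).
T_eq = [2.12 × 0.84 / (4 × 5.67×10⁻⁸)]^(1/4) = (7.85×10⁶)^(1/4) = 52.9 K.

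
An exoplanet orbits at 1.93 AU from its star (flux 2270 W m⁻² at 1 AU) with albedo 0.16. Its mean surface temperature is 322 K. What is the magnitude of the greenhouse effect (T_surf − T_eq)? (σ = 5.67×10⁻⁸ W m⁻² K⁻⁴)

ΔT ≈ 104.0 K

S = 2270/1.93² = 609.4 W m⁻².
T_eq = [S(1−A)/(4σ)]^(1/4) = [609.4×0.84/(4×5.67×10⁻⁸)]^(1/4) = 218.0 K.
ΔT = T_surf − T_eq = 322 − 218.0.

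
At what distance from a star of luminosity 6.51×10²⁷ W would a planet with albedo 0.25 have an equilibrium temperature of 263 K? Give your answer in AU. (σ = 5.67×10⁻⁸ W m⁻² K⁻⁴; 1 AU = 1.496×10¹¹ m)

d ≈ 4.00 AU

From T_eq⁴ = L(1−A)/(16πσd²): d = √[L(1−A)/(16πσT_eq⁴)].
d = √[6.51×10²⁷ × 0.75 / (16π × 5.67×10⁻⁸ × (263)⁴)] = 5.98×10¹¹ m = 4.00 AU.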